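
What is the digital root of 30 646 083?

3+0+6+4+6+0+8+3 = 30
3+0 = 3
(Equivalently, 30 646 083 mod 9 = 3.)

3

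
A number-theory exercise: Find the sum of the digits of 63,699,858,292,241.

74

6+3+6+9+9+8+5+8+2+9+2+2+4+1 = 74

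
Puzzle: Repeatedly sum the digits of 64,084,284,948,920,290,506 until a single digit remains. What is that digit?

9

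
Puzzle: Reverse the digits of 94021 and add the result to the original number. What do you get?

106070

Reverse of 94021 is 12049.
94021 + 12049 = 106070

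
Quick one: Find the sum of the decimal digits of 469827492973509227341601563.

124

4+6+9+8+2+7+4+9+2+9+7+3+5+0+9+2+2+7+3+4+1+6+0+1+5+6+3 = 124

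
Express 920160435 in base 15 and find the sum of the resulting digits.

920160435 in base 15 is 55BB01E0.
Digit sum: 5+5+11+11+0+1+14+0 = 47.

47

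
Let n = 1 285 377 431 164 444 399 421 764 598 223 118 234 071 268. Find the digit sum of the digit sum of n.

10

First digit sum: 181.
1+8+1 = 10.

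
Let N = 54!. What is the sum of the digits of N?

261

54! = 230843697339241380472092742683027581083278564571807941132288000000000000
Sum of its 72 digits: 261.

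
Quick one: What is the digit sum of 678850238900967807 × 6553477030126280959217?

186

678850238900967807 × 6553477030126280959217 = 4448829447533230827277077032537596927119
Sum of its 40 digits: 186.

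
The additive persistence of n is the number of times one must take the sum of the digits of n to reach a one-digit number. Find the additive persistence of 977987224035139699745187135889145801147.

3

977987224035139699745187135889145801147 → 197 → 17 → 8 (3 steps)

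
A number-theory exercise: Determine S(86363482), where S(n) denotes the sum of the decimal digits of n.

40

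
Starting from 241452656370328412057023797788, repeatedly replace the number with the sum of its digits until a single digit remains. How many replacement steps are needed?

241452656370328412057023797788 → 128 → 11 → 2 (3 steps)

3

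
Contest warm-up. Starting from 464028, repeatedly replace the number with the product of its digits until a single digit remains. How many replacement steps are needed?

1

464028 → 0 (1 step)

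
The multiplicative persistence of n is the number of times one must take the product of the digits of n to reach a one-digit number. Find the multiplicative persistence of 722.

3

722 → 28 → 16 → 6 (3 steps)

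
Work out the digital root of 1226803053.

1+2+2+6+8+0+3+0+5+3 = 30
3+0 = 3

3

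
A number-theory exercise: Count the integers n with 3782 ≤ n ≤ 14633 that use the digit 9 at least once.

3686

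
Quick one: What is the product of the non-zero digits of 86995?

8×6×9×9×5 = 19440

19440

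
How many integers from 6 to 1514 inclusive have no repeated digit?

964

The integers in [6, 1514] that have no repeated digit: 6, 7, 8, 9, 10, 12, …, 1508, 1509.
964 qualify.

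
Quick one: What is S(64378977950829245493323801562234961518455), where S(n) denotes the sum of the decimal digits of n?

194

6+4+3+7+8+9+7+7+9+5+0+8+2+9+2+4+5+4+9+3+3+2+3+8+0+1+5+6+2+2+3+4+9+6+1+5+1+8+4+5+5 = 194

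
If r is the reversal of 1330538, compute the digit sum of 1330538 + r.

46

Reversal of 1330538 is 8350331; 1330538 + 8350331 = 9680869.
Digit sum of 9680869: 9+6+8+0+8+6+9 = 46.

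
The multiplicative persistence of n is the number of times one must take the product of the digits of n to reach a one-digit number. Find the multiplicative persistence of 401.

401 → 0 (1 step)

1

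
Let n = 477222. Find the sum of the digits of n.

4+7+7+2+2+2 = 24

24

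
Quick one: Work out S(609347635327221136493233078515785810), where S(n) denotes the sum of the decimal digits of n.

149

6+0+9+3+4+7+6+3+5+3+2+7+2+2+1+1+3+6+4+9+3+2+3+3+0+7+8+5+1+5+7+8+5+8+1+0 = 149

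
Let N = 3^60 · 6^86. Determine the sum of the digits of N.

3^60 · 6^86 = 353413240508891525309561014927291436926575474310027265875293787212726814419237404947898230112256
Sum of its 96 digits: 405.

405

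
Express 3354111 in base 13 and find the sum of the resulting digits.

39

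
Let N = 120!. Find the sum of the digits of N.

783

120! = 6689502913449127057588118054090372586752746333138029810295671352301633557244962989366874165271984981308157637893214090552534408589408121859898481114389650005964960521256960000000000000000000000000000
Sum of its 199 digits: 783.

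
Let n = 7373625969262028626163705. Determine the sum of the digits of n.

7+3+7+3+6+2+5+9+6+9+2+6+2+0+2+8+6+2+6+1+6+3+7+0+5 = 113

113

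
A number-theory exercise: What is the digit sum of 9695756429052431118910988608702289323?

172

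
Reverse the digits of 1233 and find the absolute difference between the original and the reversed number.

2088

Reverse of 1233 is 3321.
|1233 − 3321| = 2088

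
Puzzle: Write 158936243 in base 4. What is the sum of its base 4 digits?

23

158936243 in base 4 is 21132102302303.
Digit sum: 2+1+1+3+2+1+0+2+3+0+2+3+0+3 = 23.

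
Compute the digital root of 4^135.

The digital root of n equals n mod 9 (or 9 when 9 | n), so we need 4^135 mod 9.
4^135 ≡ 1 (mod 9), so the digital root is 1.

1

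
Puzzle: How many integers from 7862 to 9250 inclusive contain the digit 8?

1100

The integers in [7862, 9250] that contain the digit 8: 7862, 7863, 7864, 7865, 7866, 7867, …, 9238, 9248.
1100 qualify.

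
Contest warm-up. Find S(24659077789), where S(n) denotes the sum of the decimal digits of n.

64

2+4+6+5+9+0+7+7+7+8+9 = 64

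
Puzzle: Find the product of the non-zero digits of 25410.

40

2×5×4×1 = 40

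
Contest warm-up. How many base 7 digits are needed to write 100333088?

10

100333088 in base 7 is 2325550202, which has 10 digits.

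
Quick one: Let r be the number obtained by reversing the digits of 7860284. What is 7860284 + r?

Reverse of 7860284 is 4820687.
7860284 + 4820687 = 12680971

12680971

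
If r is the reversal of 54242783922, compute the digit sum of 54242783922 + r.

Reversal of 54242783922 is 22938724245; 54242783922 + 22938724245 = 77181508167.
Digit sum of 77181508167: 7+7+1+8+1+5+0+8+1+6+7 = 51.

51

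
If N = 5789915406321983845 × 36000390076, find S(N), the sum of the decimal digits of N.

5789915406321983845 × 36000390076 = 208439213134633454874170322220
Sum of its 30 digits: 103.

103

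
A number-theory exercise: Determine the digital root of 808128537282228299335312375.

1

8+0+8+1+2+8+5+3+7+2+8+2+2+2+8+2+9+9+3+3+5+3+1+2+3+7+5 = 118
1+1+8 = 10
1+0 = 1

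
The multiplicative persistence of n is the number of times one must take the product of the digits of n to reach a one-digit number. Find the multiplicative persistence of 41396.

4

41396 → 648 → 192 → 18 → 8 (4 steps)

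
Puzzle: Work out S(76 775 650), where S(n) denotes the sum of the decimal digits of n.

43

7+6+7+7+5+6+5+0 = 43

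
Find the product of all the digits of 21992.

2×1×9×9×2 = 324

324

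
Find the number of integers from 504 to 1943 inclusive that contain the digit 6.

The integers in [504, 1943] that contain the digit 6: 506, 516, 526, 536, 546, 556, …, 1926, 1936.
432 qualify.

432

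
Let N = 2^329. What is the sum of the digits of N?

2^329 = 1093625362391505962186251113558810682676584715446606218212885303204976499599687961611756588511526912
Sum of its 100 digits: 455.

455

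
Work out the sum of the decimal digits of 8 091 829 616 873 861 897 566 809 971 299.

178

8+0+9+1+8+2+9+6+1+6+8+7+3+8+6+1+8+9+7+5+6+6+8+0+9+9+7+1+2+9+9 = 178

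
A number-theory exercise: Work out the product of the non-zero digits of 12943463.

1×2×9×4×3×4×6×3 = 15552

15552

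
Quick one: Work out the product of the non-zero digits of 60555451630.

270000

6×5×5×5×4×5×1×6×3 = 270000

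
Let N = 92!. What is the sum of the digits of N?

92! = 12438414054641307255475324325873553077577991715875414356840239582938137710983519518443046123837041347353107486982656753664000000000000000000000
Sum of its 143 digits: 540.

540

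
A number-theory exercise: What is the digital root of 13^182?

7

The digital root of n equals n mod 9 (or 9 when 9 | n), so we need 13^182 mod 9.
13^182 ≡ 7 (mod 9), so the digital root is 7.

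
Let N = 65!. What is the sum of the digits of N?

65! = 8247650592082470666723170306785496252186258551345437492922123134388955774976000000000000000
Sum of its 91 digits: 351.

351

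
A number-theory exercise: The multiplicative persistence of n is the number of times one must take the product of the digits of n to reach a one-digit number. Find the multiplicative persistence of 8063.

1

8063 → 0 (1 step)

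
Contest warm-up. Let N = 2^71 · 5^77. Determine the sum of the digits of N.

19

2^71 · 5^77 = 1562500000000000000000000000000000000000000000000000000000000000000000000000
Sum of its 76 digits: 19.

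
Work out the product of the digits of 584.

5×8×4 = 160

160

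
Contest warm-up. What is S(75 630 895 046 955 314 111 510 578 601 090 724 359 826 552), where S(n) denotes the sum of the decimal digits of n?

183

7+5+6+3+0+8+9+5+0+4+6+9+5+5+3+1+4+1+1+1+5+1+0+5+7+8+6+0+1+0+9+0+7+2+4+3+5+9+8+2+6+5+5+2 = 183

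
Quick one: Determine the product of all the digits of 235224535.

2×3×5×2×2×4×5×3×5 = 36000

36000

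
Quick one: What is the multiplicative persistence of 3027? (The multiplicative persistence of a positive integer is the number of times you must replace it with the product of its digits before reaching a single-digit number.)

1

3027 → 0 (1 step)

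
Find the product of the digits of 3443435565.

3×4×4×3×4×3×5×5×6×5 = 1296000

1296000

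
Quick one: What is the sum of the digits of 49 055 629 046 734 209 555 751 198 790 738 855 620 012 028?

4+9+0+5+5+6+2+9+0+4+6+7+3+4+2+0+9+5+5+5+7+5+1+1+9+8+7+9+0+7+3+8+8+5+5+6+2+0+0+1+2+0+2+8 = 194

194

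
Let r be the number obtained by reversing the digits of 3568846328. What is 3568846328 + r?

Reverse of 3568846328 is 8236488653.
3568846328 + 8236488653 = 11805334981

11805334981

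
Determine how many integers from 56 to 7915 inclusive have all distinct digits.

4172

The integers in [56, 7915] that have all distinct digits: 56, 57, 58, 59, 60, 61, …, 7914, 7915.
4172 qualify.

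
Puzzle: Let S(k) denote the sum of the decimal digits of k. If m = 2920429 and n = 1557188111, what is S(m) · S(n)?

S(2920429) = 2+9+2+0+4+2+9 = 28.
S(1557188111) = 1+5+5+7+1+8+8+1+1+1 = 38.
28 · 38 = 1064.

1064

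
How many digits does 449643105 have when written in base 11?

449643105 in base 11 is 2108A257A, which has 9 digits.

9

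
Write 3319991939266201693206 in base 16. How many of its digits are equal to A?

2

3319991939266201693206 in base 16 is B3FA24C6B10232AC16.
The digit A appears 2 times.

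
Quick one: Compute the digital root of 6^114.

9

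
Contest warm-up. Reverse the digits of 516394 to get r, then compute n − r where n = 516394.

22779

Reverse of 516394 is 493615.
516394 − 493615 = 22779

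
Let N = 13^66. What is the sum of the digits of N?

325

13^66 = 33133037516798621392881499511582656606724154320695568102640872889340074409
Sum of its 74 digits: 325.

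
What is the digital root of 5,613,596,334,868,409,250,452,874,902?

2

5+6+1+3+5+9+6+3+3+4+8+6+8+4+0+9+2+5+0+4+5+2+8+7+4+9+0+2 = 128
1+2+8 = 11
1+1 = 2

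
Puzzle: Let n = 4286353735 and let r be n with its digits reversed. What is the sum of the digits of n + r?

Reversal of 4286353735 is 5373536824; 4286353735 + 5373536824 = 9659890559.
Digit sum of 9659890559: 9+6+5+9+8+9+0+5+5+9 = 65.

65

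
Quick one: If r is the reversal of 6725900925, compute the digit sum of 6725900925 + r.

Reversal of 6725900925 is 5290095276; 6725900925 + 5290095276 = 12015996201.
Digit sum of 12015996201: 1+2+0+1+5+9+9+6+2+0+1 = 36.

36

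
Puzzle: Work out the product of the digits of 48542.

1280

4×8×5×4×2 = 1280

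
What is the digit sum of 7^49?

178

7^49 = 256923577521058878088611477224235621321607
Sum of its 42 digits: 178.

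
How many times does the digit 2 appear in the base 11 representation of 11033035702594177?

1

11033035702594177 in base 11 is 270651318A5155A8.
The digit 2 appears 1 time.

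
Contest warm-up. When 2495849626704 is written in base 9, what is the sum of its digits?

48

2495849626704 in base 9 is 8747201352333.
Digit sum: 8+7+4+7+2+0+1+3+5+2+3+3+3 = 48.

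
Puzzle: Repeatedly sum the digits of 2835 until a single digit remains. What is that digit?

9

2+8+3+5 = 18
1+8 = 9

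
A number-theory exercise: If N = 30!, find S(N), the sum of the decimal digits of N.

117

30! = 265252859812191058636308480000000
Sum of its 33 digits: 117.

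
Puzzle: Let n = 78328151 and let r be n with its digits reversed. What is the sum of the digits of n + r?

Reversal of 78328151 is 15182387; 78328151 + 15182387 = 93510538.
Digit sum of 93510538: 9+3+5+1+0+5+3+8 = 34.

34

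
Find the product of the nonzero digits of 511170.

35

5×1×1×1×7 = 35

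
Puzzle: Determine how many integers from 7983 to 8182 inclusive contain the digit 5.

38

The integers in [7983, 8182] that contain the digit 5: 7985, 7995, 8005, 8015, 8025, 8035, …, 8165, 8175.
38 qualify.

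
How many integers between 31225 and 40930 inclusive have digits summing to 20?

654

The integers in [31225, 40930] that have digits summing to 20: 31259, 31268, 31277, 31286, 31295, 31349, …, 40916, 40925.
654 qualify.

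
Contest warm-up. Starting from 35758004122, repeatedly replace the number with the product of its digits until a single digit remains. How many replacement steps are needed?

1

35758004122 → 0 (1 step)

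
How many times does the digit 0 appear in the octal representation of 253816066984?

2

253816066984 in base 8 is 3543047351650.
The digit 0 appears 2 times.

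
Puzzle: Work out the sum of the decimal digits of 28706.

2+8+7+0+6 = 23

23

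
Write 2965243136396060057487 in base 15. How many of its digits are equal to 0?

2965243136396060057487 in base 15 is 2016906A5B46392CE5C.
The digit 0 appears 2 times.

2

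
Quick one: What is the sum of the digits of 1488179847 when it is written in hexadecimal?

57

1488179847 in base 16 is 58B3D287.
Digit sum: 5+8+11+3+13+2+8+7 = 57.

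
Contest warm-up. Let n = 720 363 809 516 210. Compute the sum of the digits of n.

7+2+0+3+6+3+8+0+9+5+1+6+2+1+0 = 53

53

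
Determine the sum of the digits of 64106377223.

6+4+1+0+6+3+7+7+2+2+3 = 41

41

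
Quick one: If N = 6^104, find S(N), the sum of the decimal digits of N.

6^104 = 846700936056091894301310586236842935416138248772949513519821268414868295354679296
Sum of its 81 digits: 378.

378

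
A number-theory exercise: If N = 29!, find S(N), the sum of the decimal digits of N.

29! = 8841761993739701954543616000000
Sum of its 31 digits: 126.

126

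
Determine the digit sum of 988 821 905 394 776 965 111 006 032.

9+8+8+8+2+1+9+0+5+3+9+4+7+7+6+9+6+5+1+1+1+0+0+6+0+3+2 = 120

120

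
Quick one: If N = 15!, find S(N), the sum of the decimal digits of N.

45

15! = 1307674368000
Sum of its 13 digits: 45.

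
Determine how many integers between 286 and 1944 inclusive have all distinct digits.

The integers in [286, 1944] that have all distinct digits: 286, 287, 289, 290, 291, 293, …, 1942, 1943.
987 qualify.

987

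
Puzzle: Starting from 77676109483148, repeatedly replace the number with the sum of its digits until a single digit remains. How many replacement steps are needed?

2

77676109483148 → 71 → 8 (2 steps)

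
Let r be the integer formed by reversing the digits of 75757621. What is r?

12675757

Reversing 75757621 gives 12675757.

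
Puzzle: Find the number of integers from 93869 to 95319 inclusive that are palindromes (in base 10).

The integers in [93869, 95319] that are palindromes (in base 10): 93939, 94049, 94149, 94249, 94349, 94449, …, 95159, 95259.
14 qualify.

14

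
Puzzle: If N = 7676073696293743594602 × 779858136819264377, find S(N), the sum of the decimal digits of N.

186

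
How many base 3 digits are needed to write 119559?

119559 in base 3 is 20002000010, which has 11 digits.

11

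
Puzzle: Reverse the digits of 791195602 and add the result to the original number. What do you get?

997786799

Reverse of 791195602 is 206591197.
791195602 + 206591197 = 997786799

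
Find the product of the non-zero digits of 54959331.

72900

5×4×9×5×9×3×3×1 = 72900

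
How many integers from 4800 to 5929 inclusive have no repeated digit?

581

The integers in [4800, 5929] that have no repeated digit: 4801, 4802, 4803, 4805, 4806, 4807, …, 5927, 5928.
581 qualify.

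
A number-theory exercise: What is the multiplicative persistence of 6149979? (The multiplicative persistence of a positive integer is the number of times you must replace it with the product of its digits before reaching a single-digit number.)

4

6149979 → 122472 → 224 → 16 → 6 (4 steps)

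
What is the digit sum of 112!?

765

112! = 197450685722107402353682037275992488341277868034975337796656295094902858969771811440894224355027779366597957338237853638272334919686385621811850780464277094400000000000000000000000000
Sum of its 183 digits: 765.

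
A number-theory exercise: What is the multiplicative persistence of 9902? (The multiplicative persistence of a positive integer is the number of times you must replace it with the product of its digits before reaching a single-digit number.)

1

9902 → 0 (1 step)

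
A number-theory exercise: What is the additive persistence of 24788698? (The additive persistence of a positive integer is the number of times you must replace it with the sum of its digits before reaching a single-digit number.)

2

24788698 → 52 → 7 (2 steps)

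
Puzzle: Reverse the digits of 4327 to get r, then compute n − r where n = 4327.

Reverse of 4327 is 7234.
4327 − 7234 = -2907

-2907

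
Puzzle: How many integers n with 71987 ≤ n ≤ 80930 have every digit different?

The integers in [71987, 80930] that have every digit different: 72013, 72014, 72015, 72016, 72018, 72019, …, 80926, 80927.
2658 qualify.

2658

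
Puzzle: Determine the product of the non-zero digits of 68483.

4608

6×8×4×8×3 = 4608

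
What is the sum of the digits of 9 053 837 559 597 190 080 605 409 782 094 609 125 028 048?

192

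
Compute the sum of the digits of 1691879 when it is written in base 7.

1691879 in base 7 is 20244410.
Digit sum: 2+0+2+4+4+4+1+0 = 17.

17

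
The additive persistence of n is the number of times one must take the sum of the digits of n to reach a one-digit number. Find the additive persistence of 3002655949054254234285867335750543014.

3002655949054254234285867335750543014 → 148 → 13 → 4 (3 steps)

3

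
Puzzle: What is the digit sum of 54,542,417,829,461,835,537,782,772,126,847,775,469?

192

5+4+5+4+2+4+1+7+8+2+9+4+6+1+8+3+5+5+3+7+7+8+2+7+7+2+1+2+6+8+4+7+7+7+5+4+6+9 = 192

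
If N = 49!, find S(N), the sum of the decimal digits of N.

225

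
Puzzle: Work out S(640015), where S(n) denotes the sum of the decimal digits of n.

16

6+4+0+0+1+5 = 16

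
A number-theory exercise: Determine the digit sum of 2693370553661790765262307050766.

2+6+9+3+3+7+0+5+5+3+6+6+1+7+9+0+7+6+5+2+6+2+3+0+7+0+5+0+7+6+6 = 134

134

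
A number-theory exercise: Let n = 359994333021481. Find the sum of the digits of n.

64

3+5+9+9+9+4+3+3+3+0+2+1+4+8+1 = 64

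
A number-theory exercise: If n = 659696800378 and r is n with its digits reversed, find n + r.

1532705497334

Reverse of 659696800378 is 873008696956.
659696800378 + 873008696956 = 1532705497334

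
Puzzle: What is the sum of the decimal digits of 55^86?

676

55^86 = 469019928900086066340562157005584586654621062098167646458895637149549015962666959309650437806114585534414591384833048692826196202076971530914306640625
Sum of its 150 digits: 676.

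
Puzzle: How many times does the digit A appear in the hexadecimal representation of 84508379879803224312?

1

84508379879803224312 in base 16 is 494CA13C18F7080F8.
The digit A appears 1 time.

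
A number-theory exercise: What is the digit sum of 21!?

21! = 51090942171709440000
Sum of its 20 digits: 63.

63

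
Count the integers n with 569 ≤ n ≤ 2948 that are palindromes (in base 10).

The integers in [569, 2948] that are palindromes (in base 10): 575, 585, 595, 606, 616, 626, …, 2772, 2882.
62 qualify.

62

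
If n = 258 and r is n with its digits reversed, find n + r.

1110

Reverse of 258 is 852.
258 + 852 = 1110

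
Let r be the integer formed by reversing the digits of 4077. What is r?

Reversing 4077 gives 7704.

7704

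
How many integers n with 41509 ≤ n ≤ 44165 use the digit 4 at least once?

2657

The integers in [41509, 44165] that use the digit 4 at least once: 41509, 41510, 41511, 41512, 41513, 41514, …, 44164, 44165.
2657 qualify.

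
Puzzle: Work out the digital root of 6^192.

The digital root of n equals n mod 9 (or 9 when 9 | n), so we need 6^192 mod 9.
6^192 ≡ 0 (mod 9), so the digital root is 9.

9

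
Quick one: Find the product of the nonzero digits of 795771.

15435

7×9×5×7×7×1 = 15435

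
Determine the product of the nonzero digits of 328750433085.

3×2×8×7×5×4×3×3×8×5 = 2419200

2419200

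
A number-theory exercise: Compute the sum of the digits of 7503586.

7+5+0+3+5+8+6 = 34

34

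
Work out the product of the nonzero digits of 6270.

84

6×2×7 = 84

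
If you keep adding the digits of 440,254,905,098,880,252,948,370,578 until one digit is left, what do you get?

9

4+4+0+2+5+4+9+0+5+0+9+8+8+8+0+2+5+2+9+4+8+3+7+0+5+7+8 = 126
1+2+6 = 9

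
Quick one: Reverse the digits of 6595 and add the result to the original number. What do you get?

12551

Reverse of 6595 is 5956.
6595 + 5956 = 12551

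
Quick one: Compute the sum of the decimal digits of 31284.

3+1+2+8+4 = 18

18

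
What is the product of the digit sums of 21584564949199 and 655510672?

2812

S(21584564949199) = 2+1+5+8+4+5+6+4+9+4+9+1+9+9 = 76.
S(655510672) = 6+5+5+5+1+0+6+7+2 = 37.
76 · 37 = 2812.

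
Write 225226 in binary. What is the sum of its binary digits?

12

225226 in base 2 is 110110111111001010.
Digit sum: 1+1+0+1+1+0+1+1+1+1+1+1+0+0+1+0+1+0 = 12.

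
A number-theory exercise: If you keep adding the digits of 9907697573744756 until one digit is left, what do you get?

9+9+0+7+6+9+7+5+7+3+7+4+4+7+5+6 = 95
9+5 = 14
1+4 = 5

5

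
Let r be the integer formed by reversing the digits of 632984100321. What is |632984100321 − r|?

Reverse of 632984100321 is 123001489236.
|632984100321 − 123001489236| = 509982611085

509982611085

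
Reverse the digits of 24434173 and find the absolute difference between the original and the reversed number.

Reverse of 24434173 is 37143442.
|24434173 − 37143442| = 12709269

12709269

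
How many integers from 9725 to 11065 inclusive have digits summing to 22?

43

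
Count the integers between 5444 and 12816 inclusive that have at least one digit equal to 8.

2715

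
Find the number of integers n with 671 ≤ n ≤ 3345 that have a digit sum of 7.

The integers in [671, 3345] that have a digit sum of 7: 700, 1006, 1015, 1024, 1033, 1042, …, 3301, 3310.
64 qualify.

64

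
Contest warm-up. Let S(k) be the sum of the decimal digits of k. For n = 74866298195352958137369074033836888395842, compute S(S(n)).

First digit sum: 215.
2+1+5 = 8.

8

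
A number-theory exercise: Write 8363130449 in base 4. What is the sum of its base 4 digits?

29

8363130449 in base 4 is 13302132303321101.
Digit sum: 1+3+3+0+2+1+3+2+3+0+3+3+2+1+1+0+1 = 29.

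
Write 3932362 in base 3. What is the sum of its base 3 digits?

12

3932362 in base 3 is 21101210012001.
Digit sum: 2+1+1+0+1+2+1+0+0+1+2+0+0+1 = 12.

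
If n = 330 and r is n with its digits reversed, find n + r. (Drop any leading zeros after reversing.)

363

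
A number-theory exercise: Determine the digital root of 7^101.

The digital root of n equals n mod 9 (or 9 when 9 | n), so we need 7^101 mod 9.
7^101 ≡ 4 (mod 9), so the digital root is 4.

4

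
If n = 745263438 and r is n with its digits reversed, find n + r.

1579625985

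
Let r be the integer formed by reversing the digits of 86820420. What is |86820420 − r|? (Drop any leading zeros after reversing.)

84417552

Reverse of 86820420 is 2402868.
|86820420 − 2402868| = 84417552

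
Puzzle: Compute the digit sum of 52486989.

5+2+4+8+6+9+8+9 = 51

51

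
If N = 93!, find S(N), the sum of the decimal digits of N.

93! = 1156772507081641574759205162306240436214753229576413535186142281213246807121467315215203289516844845303838996289387078090752000000000000000000000
Sum of its 145 digits: 513.

513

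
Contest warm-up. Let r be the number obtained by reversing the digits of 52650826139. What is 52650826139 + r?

145813631764

Reverse of 52650826139 is 93162805625.
52650826139 + 93162805625 = 145813631764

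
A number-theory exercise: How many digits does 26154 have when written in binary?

15

26154 in base 2 is 110011000101010, which has 15 digits.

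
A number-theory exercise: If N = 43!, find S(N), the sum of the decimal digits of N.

43! = 60415263063373835637355132068513997507264512000000000
Sum of its 53 digits: 180.

180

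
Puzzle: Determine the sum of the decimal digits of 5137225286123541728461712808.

111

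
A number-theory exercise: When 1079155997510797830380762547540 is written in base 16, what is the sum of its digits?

1079155997510797830380762547540 in base 16 is D9EF0EB479932C89AE5B5C554.
Digit sum: 13+9+14+15+0+14+11+4+7+9+9+3+2+12+8+9+10+14+5+11+5+12+5+5+4 = 210.

210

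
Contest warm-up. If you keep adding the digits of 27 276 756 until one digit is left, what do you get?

6

2+7+2+7+6+7+5+6 = 42
4+2 = 6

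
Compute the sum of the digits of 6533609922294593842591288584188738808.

6+5+3+3+6+0+9+9+2+2+2+9+4+5+9+3+8+4+2+5+9+1+2+8+8+5+8+4+1+8+8+7+3+8+8+0+8 = 192

192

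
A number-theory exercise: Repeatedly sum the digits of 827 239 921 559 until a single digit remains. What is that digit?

8

8+2+7+2+3+9+9+2+1+5+5+9 = 62
6+2 = 8
(Equivalently, 827 239 921 559 mod 9 = 8.)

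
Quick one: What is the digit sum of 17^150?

802

17^150 = 36926505171389432251064150202562814007472190016867877501650856866068714188255953768088437087198019533295018612411027616169487104837532697335951669148723663600469236692245142217080369249
Sum of its 185 digits: 802.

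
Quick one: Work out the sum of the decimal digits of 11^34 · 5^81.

11^34 · 5^81 = 105662686028248003912248199406916859639676217560056055433381771990752895362675189971923828125
Sum of its 93 digits: 434.

434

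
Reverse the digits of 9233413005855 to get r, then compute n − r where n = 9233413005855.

3648409862526

Reverse of 9233413005855 is 5585003143329.
9233413005855 − 5585003143329 = 3648409862526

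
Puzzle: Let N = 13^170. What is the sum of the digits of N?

13^170 = 2346226264676171218943377764487265162013739274601682817280719528575613100160931743804257642190339296995834326643225948482423065291154565028159361841536678720312895975648480656354997740901449
Sum of its 190 digits: 853.

853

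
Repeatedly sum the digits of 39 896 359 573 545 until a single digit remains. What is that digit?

9

3+9+8+9+6+3+5+9+5+7+3+5+4+5 = 81
8+1 = 9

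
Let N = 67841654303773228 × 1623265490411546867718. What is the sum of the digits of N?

67841654303773228 × 1623265490411546867718 = 110125016243745078127826966051985853704
Sum of its 39 digits: 159.

159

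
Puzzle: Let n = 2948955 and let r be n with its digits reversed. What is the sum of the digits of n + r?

39

Reversal of 2948955 is 5598492; 2948955 + 5598492 = 8547447.
Digit sum of 8547447: 8+5+4+7+4+4+7 = 39.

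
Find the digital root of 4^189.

The digital root of n equals n mod 9 (or 9 when 9 | n), so we need 4^189 mod 9.
4^189 ≡ 1 (mod 9), so the digital root is 1.

1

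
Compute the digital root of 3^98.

The digital root of n equals n mod 9 (or 9 when 9 | n), so we need 3^98 mod 9.
3^98 ≡ 0 (mod 9), so the digital root is 9.

9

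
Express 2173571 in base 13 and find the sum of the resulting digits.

2173571 in base 13 is 5B144A.
Digit sum: 5+11+1+4+4+10 = 35.

35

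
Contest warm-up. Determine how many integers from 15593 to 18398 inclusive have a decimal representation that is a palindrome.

28

The integers in [15593, 18398] that have a decimal representation that is a palindrome: 15651, 15751, 15851, 15951, 16061, 16161, …, 18281, 18381.
28 qualify.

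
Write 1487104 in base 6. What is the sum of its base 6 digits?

24

1487104 in base 6 is 51512424.
Digit sum: 5+1+5+1+2+4+2+4 = 24.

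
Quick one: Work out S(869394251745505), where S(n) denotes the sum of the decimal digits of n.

8+6+9+3+9+4+2+5+1+7+4+5+5+0+5 = 73

73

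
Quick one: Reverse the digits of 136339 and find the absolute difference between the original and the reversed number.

797292

Reverse of 136339 is 933631.
|136339 − 933631| = 797292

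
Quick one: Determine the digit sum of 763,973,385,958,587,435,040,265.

122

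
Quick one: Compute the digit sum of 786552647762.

7+8+6+5+5+2+6+4+7+7+6+2 = 65

65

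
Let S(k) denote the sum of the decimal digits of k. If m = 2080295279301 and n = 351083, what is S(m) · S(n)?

960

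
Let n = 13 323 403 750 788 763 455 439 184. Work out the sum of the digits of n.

1+3+3+2+3+4+0+3+7+5+0+7+8+8+7+6+3+4+5+5+4+3+9+1+8+4 = 113

113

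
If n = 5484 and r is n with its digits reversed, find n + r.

10329

Reverse of 5484 is 4845.
5484 + 4845 = 10329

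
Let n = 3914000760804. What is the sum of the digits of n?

42

3+9+1+4+0+0+0+7+6+0+8+0+4 = 42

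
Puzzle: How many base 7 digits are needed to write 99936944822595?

17

99936944822595 in base 7 is 30023130441031626, which has 17 digits.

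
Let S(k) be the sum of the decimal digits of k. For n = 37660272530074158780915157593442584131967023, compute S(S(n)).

14

First digit sum: 185.
1+8+5 = 14.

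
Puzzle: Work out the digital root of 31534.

3+1+5+3+4 = 16
1+6 = 7

7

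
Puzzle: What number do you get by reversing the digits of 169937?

Reversing 169937 gives 739961.

739961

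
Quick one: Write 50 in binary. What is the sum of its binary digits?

3

50 in base 2 is 110010.
Digit sum: 1+1+0+0+1+0 = 3.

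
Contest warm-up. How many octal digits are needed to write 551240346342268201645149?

27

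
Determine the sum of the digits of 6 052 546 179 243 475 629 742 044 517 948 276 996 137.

192

6+0+5+2+5+4+6+1+7+9+2+4+3+4+7+5+6+2+9+7+4+2+0+4+4+5+1+7+9+4+8+2+7+6+9+9+6+1+3+7 = 192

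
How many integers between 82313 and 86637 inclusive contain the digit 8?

The integers in [82313, 86637] that contain the digit 8: 82313, 82314, 82315, 82316, 82317, 82318, …, 86636, 86637.
4325 qualify.

4325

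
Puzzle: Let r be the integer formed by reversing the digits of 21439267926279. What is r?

97262976293412

Reversing 21439267926279 gives 97262976293412.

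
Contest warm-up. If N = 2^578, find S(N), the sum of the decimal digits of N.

2^578 = 989321605892418136242010084078588760140525396404847359656252224371588900426127468681265604244972179958390685704064557357405460137227004839870184620407572671666427088594796544
Sum of its 174 digits: 778.

778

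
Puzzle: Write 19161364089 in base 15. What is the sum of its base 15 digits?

19161364089 in base 15 is 772311329.
Digit sum: 7+7+2+3+1+1+3+2+9 = 35.

35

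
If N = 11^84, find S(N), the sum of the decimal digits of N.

11^84 = 2999062754174580621444557664122388274963717433652437940577512878446736163557021296243441
Sum of its 88 digits: 397.

397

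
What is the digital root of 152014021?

7

1+5+2+0+1+4+0+2+1 = 16
1+6 = 7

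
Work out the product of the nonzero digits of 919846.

15552

9×1×9×8×4×6 = 15552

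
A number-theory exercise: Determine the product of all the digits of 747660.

7×4×7×6×6×0 = 0

0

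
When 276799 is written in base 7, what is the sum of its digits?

276799 in base 7 is 2231665.
Digit sum: 2+2+3+1+6+6+5 = 25.

25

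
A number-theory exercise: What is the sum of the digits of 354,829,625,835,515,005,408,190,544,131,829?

135

3+5+4+8+2+9+6+2+5+8+3+5+5+1+5+0+0+5+4+0+8+1+9+0+5+4+4+1+3+1+8+2+9 = 135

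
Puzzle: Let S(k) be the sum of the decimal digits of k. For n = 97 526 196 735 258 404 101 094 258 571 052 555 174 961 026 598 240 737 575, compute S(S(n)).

12

First digit sum: 246.
2+4+6 = 12.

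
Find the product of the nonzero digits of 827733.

8×2×7×7×3×3 = 7056

7056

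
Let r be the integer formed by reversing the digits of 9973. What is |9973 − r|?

6174

Reverse of 9973 is 3799.
|9973 − 3799| = 6174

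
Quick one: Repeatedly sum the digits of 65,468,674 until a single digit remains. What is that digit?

6+5+4+6+8+6+7+4 = 46
4+6 = 10
1+0 = 1

1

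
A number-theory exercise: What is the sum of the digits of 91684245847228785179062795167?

150

9+1+6+8+4+2+4+5+8+4+7+2+2+8+7+8+5+1+7+9+0+6+2+7+9+5+1+6+7 = 150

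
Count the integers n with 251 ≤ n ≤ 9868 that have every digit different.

The integers in [251, 9868] that have every digit different: 251, 253, 254, 256, 257, 258, …, 9865, 9867.
5072 qualify.

5072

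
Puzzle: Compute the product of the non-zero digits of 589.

360

5×8×9 = 360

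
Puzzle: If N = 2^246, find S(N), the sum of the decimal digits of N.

2^246 = 113078212145816597093331040047546785012958969400039613319782796882727665664
Sum of its 75 digits: 334.

334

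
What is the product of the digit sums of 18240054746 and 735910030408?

1640

S(18240054746) = 1+8+2+4+0+0+5+4+7+4+6 = 41.
S(735910030408) = 7+3+5+9+1+0+0+3+0+4+0+8 = 40.
41 · 40 = 1640.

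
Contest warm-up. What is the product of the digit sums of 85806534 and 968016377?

S(85806534) = 8+5+8+0+6+5+3+4 = 39.
S(968016377) = 9+6+8+0+1+6+3+7+7 = 47.
39 · 47 = 1833.

1833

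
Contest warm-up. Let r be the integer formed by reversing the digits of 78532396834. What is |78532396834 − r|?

34663073247

Reverse of 78532396834 is 43869323587.
|78532396834 − 43869323587| = 34663073247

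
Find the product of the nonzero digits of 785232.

3360

7×8×5×2×3×2 = 3360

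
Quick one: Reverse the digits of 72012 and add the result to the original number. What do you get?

93039

Reverse of 72012 is 21027.
72012 + 21027 = 93039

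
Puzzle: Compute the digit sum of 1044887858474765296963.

121

1+0+4+4+8+8+7+8+5+8+4+7+4+7+6+5+2+9+6+9+6+3 = 121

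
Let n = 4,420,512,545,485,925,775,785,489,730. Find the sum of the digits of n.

4+4+2+0+5+1+2+5+4+5+4+8+5+9+2+5+7+7+5+7+8+5+4+8+9+7+3+0 = 135

135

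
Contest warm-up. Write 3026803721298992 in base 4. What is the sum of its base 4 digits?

35

3026803721298992 in base 4 is 22300031302220213032100300.
Digit sum: 2+2+3+0+0+0+3+1+3+0+2+2+2+0+2+1+3+0+3+2+1+0+0+3+0+0 = 35.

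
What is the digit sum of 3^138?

3^138 = 696198609130885597695136021593547814689632716312296141651066450089
Sum of its 66 digits: 306.

306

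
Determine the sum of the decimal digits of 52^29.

202

52^29 = 58089409991159212052332855232011755388709594202112
Sum of its 50 digits: 202.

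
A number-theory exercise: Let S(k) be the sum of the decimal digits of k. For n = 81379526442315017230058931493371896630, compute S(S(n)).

First digit sum: 158.
1+5+8 = 14.

14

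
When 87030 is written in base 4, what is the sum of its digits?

15

87030 in base 4 is 111033312.
Digit sum: 1+1+1+0+3+3+3+1+2 = 15.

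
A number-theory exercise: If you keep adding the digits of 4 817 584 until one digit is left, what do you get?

1

4+8+1+7+5+8+4 = 37
3+7 = 10
1+0 = 1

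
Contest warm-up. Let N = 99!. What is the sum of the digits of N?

648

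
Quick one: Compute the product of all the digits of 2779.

2×7×7×9 = 882

882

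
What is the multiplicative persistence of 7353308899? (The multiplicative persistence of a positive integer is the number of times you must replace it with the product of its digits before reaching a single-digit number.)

7353308899 → 0 (1 step)

1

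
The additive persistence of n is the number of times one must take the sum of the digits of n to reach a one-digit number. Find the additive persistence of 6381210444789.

3

6381210444789 → 57 → 12 → 3 (3 steps)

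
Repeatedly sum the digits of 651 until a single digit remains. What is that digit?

3

6+5+1 = 12
1+2 = 3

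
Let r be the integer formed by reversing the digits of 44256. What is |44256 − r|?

20988

Reverse of 44256 is 65244.
|44256 − 65244| = 20988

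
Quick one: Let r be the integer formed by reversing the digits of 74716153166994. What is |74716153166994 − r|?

Reverse of 74716153166994 is 49966135161747.
|74716153166994 − 49966135161747| = 24750018005247

24750018005247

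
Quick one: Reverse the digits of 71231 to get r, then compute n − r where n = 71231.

Reverse of 71231 is 13217.
71231 − 13217 = 58014

58014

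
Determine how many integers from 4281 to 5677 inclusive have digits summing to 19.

113

The integers in [4281, 5677] that have digits summing to 19: 4285, 4294, 4339, 4348, 4357, 4366, …, 5662, 5671.
113 qualify.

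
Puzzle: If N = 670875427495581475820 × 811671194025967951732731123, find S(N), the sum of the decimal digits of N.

213

670875427495581475820 × 811671194025967951732731123 = 544530259278020306922982146942543937135585945860
Sum of its 48 digits: 213.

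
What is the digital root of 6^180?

9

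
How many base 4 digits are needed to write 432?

5

432 in base 4 is 12300, which has 5 digits.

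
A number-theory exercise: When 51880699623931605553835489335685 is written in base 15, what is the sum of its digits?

193

51880699623931605553835489335685 in base 15 is DA6D2C2A4273C58A509CA6C9425.
Digit sum: 13+10+6+13+2+12+2+10+4+2+7+3+12+5+8+10+5+0+9+12+10+6+12+9+4+2+5 = 193.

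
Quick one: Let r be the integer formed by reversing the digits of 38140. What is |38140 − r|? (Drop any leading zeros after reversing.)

33957

Reverse of 38140 is 4183.
|38140 − 4183| = 33957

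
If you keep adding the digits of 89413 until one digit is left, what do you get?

7

8+9+4+1+3 = 25
2+5 = 7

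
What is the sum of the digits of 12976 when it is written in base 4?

10

12976 in base 4 is 3022300.
Digit sum: 3+0+2+2+3+0+0 = 10.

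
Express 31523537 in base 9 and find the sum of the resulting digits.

33

31523537 in base 9 is 65276142.
Digit sum: 6+5+2+7+6+1+4+2 = 33.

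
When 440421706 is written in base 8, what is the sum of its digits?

440421706 in base 8 is 3220046512.
Digit sum: 3+2+2+0+0+4+6+5+1+2 = 25.

25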